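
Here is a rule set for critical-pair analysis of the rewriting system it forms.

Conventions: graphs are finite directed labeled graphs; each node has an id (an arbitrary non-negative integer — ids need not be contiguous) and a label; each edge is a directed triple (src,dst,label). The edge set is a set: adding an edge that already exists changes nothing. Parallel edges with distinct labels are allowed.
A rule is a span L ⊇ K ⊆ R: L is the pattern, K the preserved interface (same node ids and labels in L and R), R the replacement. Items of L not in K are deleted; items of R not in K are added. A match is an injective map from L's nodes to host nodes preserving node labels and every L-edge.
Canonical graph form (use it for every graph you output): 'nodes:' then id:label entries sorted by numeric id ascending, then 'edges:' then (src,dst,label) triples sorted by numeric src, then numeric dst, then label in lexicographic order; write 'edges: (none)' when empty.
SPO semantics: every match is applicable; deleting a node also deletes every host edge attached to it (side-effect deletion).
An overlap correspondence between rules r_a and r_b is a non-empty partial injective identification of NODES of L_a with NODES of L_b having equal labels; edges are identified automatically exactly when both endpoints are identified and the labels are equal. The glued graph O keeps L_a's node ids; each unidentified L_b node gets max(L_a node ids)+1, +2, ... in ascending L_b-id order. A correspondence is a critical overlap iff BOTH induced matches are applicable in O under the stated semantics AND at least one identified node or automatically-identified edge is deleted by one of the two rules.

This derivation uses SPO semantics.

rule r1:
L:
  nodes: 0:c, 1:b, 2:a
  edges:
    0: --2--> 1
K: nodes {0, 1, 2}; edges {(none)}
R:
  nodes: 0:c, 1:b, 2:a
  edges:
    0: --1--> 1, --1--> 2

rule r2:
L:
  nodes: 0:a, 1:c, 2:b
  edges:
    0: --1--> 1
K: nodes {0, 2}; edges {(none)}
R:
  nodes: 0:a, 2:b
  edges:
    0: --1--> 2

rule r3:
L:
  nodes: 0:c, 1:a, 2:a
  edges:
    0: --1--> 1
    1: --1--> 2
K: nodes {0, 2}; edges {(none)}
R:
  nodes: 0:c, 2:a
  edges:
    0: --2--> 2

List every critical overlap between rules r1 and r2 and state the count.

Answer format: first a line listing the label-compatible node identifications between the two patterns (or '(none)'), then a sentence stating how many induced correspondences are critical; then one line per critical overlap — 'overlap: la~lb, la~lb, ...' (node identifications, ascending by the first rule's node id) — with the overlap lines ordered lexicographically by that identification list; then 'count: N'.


label-compatible node identifications between L(r1) and L(r2): 0~1, 1~2, 2~0
4 of the induced correspondences are critical overlaps of r1 and r2.
overlap: 0~1
overlap: 0~1, 1~2
overlap: 0~1, 1~2, 2~0
overlap: 0~1, 2~0
count: 4


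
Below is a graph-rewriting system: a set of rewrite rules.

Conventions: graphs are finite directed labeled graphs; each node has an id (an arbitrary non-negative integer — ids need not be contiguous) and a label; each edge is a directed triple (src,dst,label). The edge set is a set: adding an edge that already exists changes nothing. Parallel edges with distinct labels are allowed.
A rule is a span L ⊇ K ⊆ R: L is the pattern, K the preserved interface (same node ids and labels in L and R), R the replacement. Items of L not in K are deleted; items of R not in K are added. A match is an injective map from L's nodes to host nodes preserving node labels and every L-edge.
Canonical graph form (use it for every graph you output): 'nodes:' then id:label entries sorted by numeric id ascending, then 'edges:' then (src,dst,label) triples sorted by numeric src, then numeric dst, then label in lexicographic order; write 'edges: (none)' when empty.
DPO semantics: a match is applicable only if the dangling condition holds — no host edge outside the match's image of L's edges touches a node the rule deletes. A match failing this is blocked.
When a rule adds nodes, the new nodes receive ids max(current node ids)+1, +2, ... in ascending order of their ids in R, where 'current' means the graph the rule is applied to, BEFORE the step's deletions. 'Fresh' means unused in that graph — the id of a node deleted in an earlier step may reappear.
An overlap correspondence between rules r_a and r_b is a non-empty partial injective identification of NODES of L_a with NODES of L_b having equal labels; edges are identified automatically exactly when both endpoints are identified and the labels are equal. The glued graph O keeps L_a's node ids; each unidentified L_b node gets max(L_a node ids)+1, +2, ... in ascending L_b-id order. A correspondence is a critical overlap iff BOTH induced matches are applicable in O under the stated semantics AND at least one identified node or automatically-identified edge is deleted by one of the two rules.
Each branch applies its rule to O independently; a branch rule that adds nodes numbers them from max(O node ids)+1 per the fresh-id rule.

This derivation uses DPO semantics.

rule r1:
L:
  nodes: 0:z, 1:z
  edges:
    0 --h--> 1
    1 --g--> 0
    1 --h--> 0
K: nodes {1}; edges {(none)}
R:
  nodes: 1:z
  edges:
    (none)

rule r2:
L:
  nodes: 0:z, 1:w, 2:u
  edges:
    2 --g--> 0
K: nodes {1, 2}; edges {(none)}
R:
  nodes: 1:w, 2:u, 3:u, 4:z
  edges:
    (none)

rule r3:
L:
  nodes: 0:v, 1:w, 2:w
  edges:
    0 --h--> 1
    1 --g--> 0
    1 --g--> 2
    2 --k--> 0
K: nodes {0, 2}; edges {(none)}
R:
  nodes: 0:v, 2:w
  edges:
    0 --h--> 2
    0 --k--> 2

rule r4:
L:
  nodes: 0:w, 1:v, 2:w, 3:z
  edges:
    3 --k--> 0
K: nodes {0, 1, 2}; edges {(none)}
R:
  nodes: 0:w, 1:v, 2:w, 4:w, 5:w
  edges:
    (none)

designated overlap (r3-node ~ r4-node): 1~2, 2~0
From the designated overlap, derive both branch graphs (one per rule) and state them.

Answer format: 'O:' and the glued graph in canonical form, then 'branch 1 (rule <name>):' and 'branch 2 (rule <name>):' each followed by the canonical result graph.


O:
nodes: 0:v, 1:w, 2:w, 3:v, 4:z
edges: (0,1,h); (1,0,g); (1,2,g); (2,0,k); (4,2,k)
branch 1 (rule r3):
nodes: 0:v, 2:w, 3:v, 4:z
edges: (0,2,h); (0,2,k); (4,2,k)
branch 2 (rule r4):
nodes: 0:v, 1:w, 2:w, 3:v, 5:w, 6:w
edges: (0,1,h); (1,0,g); (1,2,g); (2,0,k)


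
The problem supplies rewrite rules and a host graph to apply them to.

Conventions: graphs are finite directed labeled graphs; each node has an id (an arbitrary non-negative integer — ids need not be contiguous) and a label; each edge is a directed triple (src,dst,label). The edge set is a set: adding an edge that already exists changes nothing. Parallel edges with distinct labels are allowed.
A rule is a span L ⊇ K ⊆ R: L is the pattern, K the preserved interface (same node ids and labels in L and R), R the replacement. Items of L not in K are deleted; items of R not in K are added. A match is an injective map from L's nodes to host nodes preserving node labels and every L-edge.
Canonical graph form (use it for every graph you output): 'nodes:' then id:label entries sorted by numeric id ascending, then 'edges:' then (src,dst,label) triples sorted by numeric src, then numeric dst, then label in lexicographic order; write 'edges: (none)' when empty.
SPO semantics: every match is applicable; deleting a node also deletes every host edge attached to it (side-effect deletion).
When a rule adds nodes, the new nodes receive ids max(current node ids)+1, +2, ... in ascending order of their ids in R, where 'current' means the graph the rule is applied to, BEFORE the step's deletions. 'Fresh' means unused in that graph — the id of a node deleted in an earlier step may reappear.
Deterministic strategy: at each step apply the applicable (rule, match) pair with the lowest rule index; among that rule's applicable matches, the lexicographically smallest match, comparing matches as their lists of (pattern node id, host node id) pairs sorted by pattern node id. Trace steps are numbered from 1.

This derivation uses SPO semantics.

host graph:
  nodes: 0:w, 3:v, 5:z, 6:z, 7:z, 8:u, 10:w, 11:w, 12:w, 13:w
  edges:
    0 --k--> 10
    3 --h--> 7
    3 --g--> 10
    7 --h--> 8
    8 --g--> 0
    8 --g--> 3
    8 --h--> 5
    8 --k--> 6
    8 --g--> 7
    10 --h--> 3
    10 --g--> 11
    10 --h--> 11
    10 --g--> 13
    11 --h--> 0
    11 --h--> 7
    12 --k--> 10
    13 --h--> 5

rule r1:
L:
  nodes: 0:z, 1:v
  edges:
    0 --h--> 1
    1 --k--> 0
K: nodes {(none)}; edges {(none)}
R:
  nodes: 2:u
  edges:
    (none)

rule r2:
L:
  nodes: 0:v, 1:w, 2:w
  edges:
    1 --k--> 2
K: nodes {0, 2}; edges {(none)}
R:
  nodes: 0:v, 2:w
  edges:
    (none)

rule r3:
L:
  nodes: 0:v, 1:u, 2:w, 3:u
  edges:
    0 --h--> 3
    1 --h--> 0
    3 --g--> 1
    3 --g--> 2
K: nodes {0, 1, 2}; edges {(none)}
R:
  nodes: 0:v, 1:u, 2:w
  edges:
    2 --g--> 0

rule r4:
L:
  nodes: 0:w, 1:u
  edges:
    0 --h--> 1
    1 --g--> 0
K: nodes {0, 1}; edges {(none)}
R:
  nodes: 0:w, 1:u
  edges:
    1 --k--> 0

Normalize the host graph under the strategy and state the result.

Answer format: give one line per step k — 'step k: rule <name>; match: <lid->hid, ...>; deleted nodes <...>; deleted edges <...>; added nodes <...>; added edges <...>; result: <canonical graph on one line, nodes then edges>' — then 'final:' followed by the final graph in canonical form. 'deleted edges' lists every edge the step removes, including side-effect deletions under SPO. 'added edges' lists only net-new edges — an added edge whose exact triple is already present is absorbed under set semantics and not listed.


step 1: rule r2; match: 0->3, 1->0, 2->10; deleted nodes 0; deleted edges (0,10,k); (8,0,g); (11,0,h); added nodes (none); added edges (none); result: nodes: 3:v, 5:z, 6:z, 7:z, 8:u, 10:w, 11:w, 12:w, 13:w edges: (3,7,h); (3,10,g); (7,8,h); (8,3,g); (8,5,h); (8,6,k); (8,7,g); (10,3,h); (10,11,g); (10,11,h); (10,13,g); (11,7,h); (12,10,k); (13,5,h)
step 2: rule r2; match: 0->3, 1->12, 2->10; deleted nodes 12; deleted edges (12,10,k); added nodes (none); added edges (none); result: nodes: 3:v, 5:z, 6:z, 7:z, 8:u, 10:w, 11:w, 13:w edges: (3,7,h); (3,10,g); (7,8,h); (8,3,g); (8,5,h); (8,6,k); (8,7,g); (10,3,h); (10,11,g); (10,11,h); (10,13,g); (11,7,h); (13,5,h)
final:
nodes: 3:v, 5:z, 6:z, 7:z, 8:u, 10:w, 11:w, 13:w
edges: (3,7,h); (3,10,g); (7,8,h); (8,3,g); (8,5,h); (8,6,k); (8,7,g); (10,3,h); (10,11,g); (10,11,h); (10,13,g); (11,7,h); (13,5,h)


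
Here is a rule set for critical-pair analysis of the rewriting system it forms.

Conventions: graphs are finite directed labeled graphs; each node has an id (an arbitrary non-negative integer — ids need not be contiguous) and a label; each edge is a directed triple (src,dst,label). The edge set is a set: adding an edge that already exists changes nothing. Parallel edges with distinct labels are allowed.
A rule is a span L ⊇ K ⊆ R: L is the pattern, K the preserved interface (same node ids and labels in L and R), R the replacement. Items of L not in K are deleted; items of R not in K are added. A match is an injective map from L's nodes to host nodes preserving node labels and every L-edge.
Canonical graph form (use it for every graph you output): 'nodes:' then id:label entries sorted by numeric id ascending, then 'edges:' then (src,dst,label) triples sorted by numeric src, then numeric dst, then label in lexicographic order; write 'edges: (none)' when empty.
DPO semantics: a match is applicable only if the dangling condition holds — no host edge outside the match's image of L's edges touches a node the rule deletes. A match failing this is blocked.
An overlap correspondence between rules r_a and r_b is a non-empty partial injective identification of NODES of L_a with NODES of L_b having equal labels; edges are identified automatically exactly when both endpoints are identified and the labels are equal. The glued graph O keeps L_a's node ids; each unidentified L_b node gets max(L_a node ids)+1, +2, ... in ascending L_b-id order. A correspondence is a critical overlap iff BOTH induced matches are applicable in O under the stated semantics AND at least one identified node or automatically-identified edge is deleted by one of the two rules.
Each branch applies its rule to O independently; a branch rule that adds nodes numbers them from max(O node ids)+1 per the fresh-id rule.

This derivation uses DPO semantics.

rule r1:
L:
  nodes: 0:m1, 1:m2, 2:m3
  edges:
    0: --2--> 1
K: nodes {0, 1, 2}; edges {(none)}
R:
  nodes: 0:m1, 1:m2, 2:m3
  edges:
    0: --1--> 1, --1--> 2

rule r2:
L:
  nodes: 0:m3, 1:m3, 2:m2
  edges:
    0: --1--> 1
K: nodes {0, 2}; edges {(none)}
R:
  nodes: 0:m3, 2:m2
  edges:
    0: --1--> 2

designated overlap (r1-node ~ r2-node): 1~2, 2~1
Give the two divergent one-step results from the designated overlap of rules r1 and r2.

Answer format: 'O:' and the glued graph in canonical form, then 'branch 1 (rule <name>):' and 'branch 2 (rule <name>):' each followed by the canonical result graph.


O:
nodes: 0:m1, 1:m2, 2:m3, 3:m3
edges: (0,1,2); (3,2,1)
branch 1 (rule r1):
nodes: 0:m1, 1:m2, 2:m3, 3:m3
edges: (0,1,1); (0,2,1); (3,2,1)
branch 2 (rule r2):
nodes: 0:m1, 1:m2, 3:m3
edges: (0,1,2); (3,1,1)


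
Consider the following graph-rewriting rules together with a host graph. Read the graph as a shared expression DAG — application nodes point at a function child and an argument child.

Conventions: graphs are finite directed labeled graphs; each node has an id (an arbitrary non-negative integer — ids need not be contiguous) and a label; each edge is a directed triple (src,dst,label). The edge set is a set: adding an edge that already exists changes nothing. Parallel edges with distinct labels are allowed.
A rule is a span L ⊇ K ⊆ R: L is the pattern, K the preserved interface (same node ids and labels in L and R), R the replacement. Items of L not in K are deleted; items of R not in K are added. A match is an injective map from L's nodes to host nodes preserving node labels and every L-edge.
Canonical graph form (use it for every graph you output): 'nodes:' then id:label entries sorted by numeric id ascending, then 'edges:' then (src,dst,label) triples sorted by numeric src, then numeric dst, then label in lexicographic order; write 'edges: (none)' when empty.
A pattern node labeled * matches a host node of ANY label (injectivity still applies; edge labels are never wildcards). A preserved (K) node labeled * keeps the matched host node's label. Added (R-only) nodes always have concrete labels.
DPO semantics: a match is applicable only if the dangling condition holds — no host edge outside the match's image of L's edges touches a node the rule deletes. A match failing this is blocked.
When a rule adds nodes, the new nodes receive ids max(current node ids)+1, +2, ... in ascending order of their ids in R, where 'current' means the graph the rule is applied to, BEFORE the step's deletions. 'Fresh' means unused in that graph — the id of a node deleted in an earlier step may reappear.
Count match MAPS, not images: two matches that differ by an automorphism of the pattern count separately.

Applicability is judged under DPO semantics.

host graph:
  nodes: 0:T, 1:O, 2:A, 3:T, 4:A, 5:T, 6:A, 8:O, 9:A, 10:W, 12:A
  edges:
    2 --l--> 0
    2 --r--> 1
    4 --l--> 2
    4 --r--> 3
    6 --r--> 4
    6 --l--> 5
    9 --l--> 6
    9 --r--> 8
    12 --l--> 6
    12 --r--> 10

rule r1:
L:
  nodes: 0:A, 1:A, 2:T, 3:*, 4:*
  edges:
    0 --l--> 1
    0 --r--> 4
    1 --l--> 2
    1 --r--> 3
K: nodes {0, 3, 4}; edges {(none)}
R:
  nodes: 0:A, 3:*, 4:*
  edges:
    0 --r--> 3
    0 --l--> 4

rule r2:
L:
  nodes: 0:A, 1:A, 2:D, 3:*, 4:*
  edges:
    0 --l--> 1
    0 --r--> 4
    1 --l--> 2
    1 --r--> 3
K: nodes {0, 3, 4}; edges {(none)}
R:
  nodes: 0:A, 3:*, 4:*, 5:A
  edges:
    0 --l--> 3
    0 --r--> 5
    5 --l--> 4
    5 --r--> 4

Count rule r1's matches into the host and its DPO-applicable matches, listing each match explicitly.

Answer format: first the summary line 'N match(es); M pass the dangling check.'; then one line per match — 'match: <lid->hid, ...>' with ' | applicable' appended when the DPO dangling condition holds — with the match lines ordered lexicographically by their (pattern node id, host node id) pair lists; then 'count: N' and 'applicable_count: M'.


3 match(es); 1 pass the dangling check.
match: 0->4, 1->2, 2->0, 3->1, 4->3 | applicable
match: 0->9, 1->6, 2->5, 3->4, 4->8
match: 0->12, 1->6, 2->5, 3->4, 4->10
count: 3
applicable_count: 1


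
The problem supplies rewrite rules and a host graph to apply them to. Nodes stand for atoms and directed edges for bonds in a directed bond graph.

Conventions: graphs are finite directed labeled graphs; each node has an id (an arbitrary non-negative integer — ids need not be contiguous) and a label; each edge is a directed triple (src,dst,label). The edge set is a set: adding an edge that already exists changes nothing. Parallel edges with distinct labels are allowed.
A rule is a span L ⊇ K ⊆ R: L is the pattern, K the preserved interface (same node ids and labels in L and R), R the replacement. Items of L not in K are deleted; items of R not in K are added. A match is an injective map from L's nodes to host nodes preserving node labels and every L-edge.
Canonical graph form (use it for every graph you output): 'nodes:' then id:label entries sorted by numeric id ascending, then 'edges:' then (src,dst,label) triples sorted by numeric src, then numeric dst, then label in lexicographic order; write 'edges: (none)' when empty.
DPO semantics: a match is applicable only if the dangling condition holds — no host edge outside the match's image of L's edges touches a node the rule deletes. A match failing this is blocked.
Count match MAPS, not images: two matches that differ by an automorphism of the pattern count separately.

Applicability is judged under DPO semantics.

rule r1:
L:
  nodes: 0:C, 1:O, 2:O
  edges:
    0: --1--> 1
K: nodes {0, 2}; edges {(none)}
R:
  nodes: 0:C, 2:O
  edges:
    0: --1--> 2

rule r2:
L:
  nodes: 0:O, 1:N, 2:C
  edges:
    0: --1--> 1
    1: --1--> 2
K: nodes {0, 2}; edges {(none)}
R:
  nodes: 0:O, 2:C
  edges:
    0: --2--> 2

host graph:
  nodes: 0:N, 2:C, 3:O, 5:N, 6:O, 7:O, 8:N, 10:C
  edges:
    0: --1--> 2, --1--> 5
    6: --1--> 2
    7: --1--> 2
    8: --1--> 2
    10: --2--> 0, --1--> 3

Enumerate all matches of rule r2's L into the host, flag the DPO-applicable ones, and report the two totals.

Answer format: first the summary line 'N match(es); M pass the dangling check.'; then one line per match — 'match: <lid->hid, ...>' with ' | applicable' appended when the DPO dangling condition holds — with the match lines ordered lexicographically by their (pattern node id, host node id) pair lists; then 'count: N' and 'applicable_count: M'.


0 match(es); 0 pass the dangling check.
count: 0
applicable_count: 0


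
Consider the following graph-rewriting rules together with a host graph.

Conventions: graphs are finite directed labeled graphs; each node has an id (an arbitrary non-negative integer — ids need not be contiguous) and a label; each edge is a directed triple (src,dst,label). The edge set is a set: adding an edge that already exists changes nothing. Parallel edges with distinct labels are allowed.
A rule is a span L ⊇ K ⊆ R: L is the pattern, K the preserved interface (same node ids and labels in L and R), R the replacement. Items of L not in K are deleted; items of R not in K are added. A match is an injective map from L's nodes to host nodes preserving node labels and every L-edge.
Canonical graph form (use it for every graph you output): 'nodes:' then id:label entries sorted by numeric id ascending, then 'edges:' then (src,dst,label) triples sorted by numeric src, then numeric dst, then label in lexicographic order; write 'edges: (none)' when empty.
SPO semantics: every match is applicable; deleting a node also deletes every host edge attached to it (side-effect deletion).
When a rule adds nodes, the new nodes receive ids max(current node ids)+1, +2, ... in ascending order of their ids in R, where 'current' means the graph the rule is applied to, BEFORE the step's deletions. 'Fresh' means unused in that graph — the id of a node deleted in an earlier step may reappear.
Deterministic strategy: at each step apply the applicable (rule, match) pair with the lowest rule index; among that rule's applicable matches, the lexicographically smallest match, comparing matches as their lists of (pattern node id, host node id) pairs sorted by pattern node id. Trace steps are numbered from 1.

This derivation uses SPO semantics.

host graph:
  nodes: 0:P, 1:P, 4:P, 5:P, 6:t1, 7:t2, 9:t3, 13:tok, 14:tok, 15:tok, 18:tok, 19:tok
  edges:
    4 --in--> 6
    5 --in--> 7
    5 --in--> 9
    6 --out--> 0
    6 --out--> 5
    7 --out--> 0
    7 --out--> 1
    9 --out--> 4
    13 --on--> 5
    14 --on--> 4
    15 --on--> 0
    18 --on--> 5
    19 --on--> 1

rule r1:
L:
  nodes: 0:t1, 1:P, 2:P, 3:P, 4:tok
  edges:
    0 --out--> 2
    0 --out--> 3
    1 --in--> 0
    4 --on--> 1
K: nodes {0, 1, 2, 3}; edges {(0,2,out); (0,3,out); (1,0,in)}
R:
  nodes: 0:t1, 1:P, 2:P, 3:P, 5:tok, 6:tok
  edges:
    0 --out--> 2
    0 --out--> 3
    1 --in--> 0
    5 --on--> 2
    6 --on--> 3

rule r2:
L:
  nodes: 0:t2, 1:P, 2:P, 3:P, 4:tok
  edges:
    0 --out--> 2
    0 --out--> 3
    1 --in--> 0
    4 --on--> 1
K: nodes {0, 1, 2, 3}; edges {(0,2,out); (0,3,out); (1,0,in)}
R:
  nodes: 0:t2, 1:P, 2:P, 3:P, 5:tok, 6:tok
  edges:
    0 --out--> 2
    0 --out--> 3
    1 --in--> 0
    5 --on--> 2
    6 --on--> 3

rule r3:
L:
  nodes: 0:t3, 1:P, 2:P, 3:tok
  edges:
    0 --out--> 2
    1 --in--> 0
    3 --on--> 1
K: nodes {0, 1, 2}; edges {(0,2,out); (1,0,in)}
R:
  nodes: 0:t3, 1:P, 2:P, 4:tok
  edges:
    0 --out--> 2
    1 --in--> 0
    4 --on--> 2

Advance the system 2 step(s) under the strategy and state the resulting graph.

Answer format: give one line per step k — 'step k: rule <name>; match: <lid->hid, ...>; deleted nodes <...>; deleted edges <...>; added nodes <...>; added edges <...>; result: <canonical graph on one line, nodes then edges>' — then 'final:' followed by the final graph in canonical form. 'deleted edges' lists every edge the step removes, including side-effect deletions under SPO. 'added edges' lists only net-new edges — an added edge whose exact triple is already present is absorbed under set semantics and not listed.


step 1: rule r1; match: 0->6, 1->4, 2->0, 3->5, 4->14; deleted nodes 14; deleted edges (14,4,on); added nodes 20, 21; added edges (20,0,on); (21,5,on); result: nodes: 0:P, 1:P, 4:P, 5:P, 6:t1, 7:t2, 9:t3, 13:tok, 15:tok, 18:tok, 19:tok, 20:tok, 21:tok edges: (4,6,in); (5,7,in); (5,9,in); (6,0,out); (6,5,out); (7,0,out); (7,1,out); (9,4,out); (13,5,on); (15,0,on); (18,5,on); (19,1,on); (20,0,on); (21,5,on)
step 2: rule r2; match: 0->7, 1->5, 2->0, 3->1, 4->13; deleted nodes 13; deleted edges (13,5,on); added nodes 22, 23; added edges (22,0,on); (23,1,on); result: nodes: 0:P, 1:P, 4:P, 5:P, 6:t1, 7:t2, 9:t3, 15:tok, 18:tok, 19:tok, 20:tok, 21:tok, 22:tok, 23:tok edges: (4,6,in); (5,7,in); (5,9,in); (6,0,out); (6,5,out); (7,0,out); (7,1,out); (9,4,out); (15,0,on); (18,5,on); (19,1,on); (20,0,on); (21,5,on); (22,0,on); (23,1,on)
final:
nodes: 0:P, 1:P, 4:P, 5:P, 6:t1, 7:t2, 9:t3, 15:tok, 18:tok, 19:tok, 20:tok, 21:tok, 22:tok, 23:tok
edges: (4,6,in); (5,7,in); (5,9,in); (6,0,out); (6,5,out); (7,0,out); (7,1,out); (9,4,out); (15,0,on); (18,5,on); (19,1,on); (20,0,on); (21,5,on); (22,0,on); (23,1,on)


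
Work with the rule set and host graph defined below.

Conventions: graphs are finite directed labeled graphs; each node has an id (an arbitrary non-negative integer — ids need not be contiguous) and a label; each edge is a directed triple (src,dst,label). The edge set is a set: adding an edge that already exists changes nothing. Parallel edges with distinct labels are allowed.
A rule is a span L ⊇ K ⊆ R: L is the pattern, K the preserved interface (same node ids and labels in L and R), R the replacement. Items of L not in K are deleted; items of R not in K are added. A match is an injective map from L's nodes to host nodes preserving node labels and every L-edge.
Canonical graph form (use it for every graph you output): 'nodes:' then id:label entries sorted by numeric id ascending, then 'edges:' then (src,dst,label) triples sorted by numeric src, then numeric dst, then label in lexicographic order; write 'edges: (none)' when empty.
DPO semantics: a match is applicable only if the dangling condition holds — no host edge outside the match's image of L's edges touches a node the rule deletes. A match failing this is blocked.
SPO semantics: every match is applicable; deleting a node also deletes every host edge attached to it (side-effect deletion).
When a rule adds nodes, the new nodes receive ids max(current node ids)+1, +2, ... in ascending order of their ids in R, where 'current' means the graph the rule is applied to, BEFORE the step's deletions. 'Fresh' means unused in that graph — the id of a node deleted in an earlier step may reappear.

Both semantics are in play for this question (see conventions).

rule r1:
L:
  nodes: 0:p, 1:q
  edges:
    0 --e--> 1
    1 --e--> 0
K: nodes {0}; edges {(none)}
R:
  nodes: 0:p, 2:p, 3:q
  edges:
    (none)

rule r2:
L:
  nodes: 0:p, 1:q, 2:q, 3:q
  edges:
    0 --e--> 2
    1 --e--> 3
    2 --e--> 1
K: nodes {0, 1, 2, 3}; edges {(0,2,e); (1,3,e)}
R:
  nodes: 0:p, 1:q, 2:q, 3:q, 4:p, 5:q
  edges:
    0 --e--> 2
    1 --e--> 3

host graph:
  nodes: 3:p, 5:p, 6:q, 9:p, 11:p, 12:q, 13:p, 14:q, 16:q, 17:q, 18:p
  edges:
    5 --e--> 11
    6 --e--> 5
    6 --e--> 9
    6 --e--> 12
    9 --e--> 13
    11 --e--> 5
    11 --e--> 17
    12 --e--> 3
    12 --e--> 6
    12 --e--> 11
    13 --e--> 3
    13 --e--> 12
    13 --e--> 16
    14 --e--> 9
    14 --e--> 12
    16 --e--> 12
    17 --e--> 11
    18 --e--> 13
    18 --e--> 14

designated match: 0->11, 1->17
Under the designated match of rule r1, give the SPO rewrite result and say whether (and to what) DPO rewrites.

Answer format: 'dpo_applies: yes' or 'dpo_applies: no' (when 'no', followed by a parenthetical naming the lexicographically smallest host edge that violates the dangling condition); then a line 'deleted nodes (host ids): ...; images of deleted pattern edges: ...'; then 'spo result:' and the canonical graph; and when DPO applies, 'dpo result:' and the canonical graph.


dpo_applies: yes
deleted nodes (host ids): 17; images of deleted pattern edges: (11,17,e); (17,11,e)
spo result:
nodes: 3:p, 5:p, 6:q, 9:p, 11:p, 12:q, 13:p, 14:q, 16:q, 18:p, 19:p, 20:q
edges: (5,11,e); (6,5,e); (6,9,e); (6,12,e); (9,13,e); (11,5,e); (12,3,e); (12,6,e); (12,11,e); (13,3,e); (13,12,e); (13,16,e); (14,9,e); (14,12,e); (16,12,e); (18,13,e); (18,14,e)
dpo result:
nodes: 3:p, 5:p, 6:q, 9:p, 11:p, 12:q, 13:p, 14:q, 16:q, 18:p, 19:p, 20:q
edges: (5,11,e); (6,5,e); (6,9,e); (6,12,e); (9,13,e); (11,5,e); (12,3,e); (12,6,e); (12,11,e); (13,3,e); (13,12,e); (13,16,e); (14,9,e); (14,12,e); (16,12,e); (18,13,e); (18,14,e)


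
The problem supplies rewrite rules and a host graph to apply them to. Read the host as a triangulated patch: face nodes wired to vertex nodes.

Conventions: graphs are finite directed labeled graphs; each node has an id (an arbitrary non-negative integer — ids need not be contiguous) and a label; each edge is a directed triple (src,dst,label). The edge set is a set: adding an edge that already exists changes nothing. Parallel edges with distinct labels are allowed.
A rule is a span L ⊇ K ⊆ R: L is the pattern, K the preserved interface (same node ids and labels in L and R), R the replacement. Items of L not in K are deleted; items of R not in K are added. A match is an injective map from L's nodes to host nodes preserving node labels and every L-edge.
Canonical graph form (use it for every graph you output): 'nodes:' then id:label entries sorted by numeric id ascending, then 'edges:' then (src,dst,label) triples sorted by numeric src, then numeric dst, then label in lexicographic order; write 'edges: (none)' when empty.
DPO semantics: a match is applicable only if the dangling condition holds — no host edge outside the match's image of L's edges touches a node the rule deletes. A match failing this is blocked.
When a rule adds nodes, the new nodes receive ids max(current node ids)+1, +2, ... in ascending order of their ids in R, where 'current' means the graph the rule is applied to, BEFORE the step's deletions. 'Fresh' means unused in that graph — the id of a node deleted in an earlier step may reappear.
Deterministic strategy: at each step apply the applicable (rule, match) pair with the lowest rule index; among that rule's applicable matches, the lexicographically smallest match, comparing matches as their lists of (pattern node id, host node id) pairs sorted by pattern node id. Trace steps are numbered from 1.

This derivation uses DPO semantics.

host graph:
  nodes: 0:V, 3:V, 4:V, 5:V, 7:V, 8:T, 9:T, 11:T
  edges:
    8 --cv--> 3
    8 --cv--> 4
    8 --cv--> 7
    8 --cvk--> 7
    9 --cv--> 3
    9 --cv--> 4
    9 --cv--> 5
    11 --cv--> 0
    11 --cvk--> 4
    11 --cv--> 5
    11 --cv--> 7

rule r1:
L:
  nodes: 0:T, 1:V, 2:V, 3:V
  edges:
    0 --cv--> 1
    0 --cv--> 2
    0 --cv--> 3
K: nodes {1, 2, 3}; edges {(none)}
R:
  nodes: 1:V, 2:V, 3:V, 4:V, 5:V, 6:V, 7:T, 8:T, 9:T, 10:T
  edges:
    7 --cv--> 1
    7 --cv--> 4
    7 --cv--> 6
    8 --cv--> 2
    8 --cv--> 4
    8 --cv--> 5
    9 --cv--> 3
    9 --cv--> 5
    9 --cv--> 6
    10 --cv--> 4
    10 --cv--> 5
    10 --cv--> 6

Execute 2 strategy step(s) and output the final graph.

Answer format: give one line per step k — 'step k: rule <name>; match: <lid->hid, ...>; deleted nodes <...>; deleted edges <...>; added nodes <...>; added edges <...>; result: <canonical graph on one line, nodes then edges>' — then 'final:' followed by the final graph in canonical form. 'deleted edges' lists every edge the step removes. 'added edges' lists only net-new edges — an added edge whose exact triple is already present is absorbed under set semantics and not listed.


step 1: rule r1; match: 0->9, 1->3, 2->4, 3->5; deleted nodes 9; deleted edges (9,3,cv); (9,4,cv); (9,5,cv); added nodes 12, 13, 14, 15, 16, 17, 18; added edges (15,3,cv); (15,12,cv); (15,14,cv); (16,4,cv); (16,12,cv); (16,13,cv); (17,5,cv); (17,13,cv); (17,14,cv); (18,12,cv); (18,13,cv); (18,14,cv); result: nodes: 0:V, 3:V, 4:V, 5:V, 7:V, 8:T, 11:T, 12:V, 13:V, 14:V, 15:T, 16:T, 17:T, 18:T edges: (8,3,cv); (8,4,cv); (8,7,cv); (8,7,cvk); (11,0,cv); (11,4,cvk); (11,5,cv); (11,7,cv); (15,3,cv); (15,12,cv); (15,14,cv); (16,4,cv); (16,12,cv); (16,13,cv); (17,5,cv); (17,13,cv); (17,14,cv); (18,12,cv); (18,13,cv); (18,14,cv)
step 2: rule r1; match: 0->15, 1->3, 2->12, 3->14; deleted nodes 15; deleted edges (15,3,cv); (15,12,cv); (15,14,cv); added nodes 19, 20, 21, 22, 23, 24, 25; added edges (22,3,cv); (22,19,cv); (22,21,cv); (23,12,cv); (23,19,cv); (23,20,cv); (24,14,cv); (24,20,cv); (24,21,cv); (25,19,cv); (25,20,cv); (25,21,cv); result: nodes: 0:V, 3:V, 4:V, 5:V, 7:V, 8:T, 11:T, 12:V, 13:V, 14:V, 16:T, 17:T, 18:T, 19:V, 20:V, 21:V, 22:T, 23:T, 24:T, 25:T edges: (8,3,cv); (8,4,cv); (8,7,cv); (8,7,cvk); (11,0,cv); (11,4,cvk); (11,5,cv); (11,7,cv); (16,4,cv); (16,12,cv); (16,13,cv); (17,5,cv); (17,13,cv); (17,14,cv); (18,12,cv); (18,13,cv); (18,14,cv); (22,3,cv); (22,19,cv); (22,21,cv); (23,12,cv); (23,19,cv); (23,20,cv); (24,14,cv); (24,20,cv); (24,21,cv); (25,19,cv); (25,20,cv); (25,21,cv)
final:
nodes: 0:V, 3:V, 4:V, 5:V, 7:V, 8:T, 11:T, 12:V, 13:V, 14:V, 16:T, 17:T, 18:T, 19:V, 20:V, 21:V, 22:T, 23:T, 24:T, 25:T
edges: (8,3,cv); (8,4,cv); (8,7,cv); (8,7,cvk); (11,0,cv); (11,4,cvk); (11,5,cv); (11,7,cv); (16,4,cv); (16,12,cv); (16,13,cv); (17,5,cv); (17,13,cv); (17,14,cv); (18,12,cv); (18,13,cv); (18,14,cv); (22,3,cv); (22,19,cv); (22,21,cv); (23,12,cv); (23,19,cv); (23,20,cv); (24,14,cv); (24,20,cv); (24,21,cv); (25,19,cv); (25,20,cv); (25,21,cv)


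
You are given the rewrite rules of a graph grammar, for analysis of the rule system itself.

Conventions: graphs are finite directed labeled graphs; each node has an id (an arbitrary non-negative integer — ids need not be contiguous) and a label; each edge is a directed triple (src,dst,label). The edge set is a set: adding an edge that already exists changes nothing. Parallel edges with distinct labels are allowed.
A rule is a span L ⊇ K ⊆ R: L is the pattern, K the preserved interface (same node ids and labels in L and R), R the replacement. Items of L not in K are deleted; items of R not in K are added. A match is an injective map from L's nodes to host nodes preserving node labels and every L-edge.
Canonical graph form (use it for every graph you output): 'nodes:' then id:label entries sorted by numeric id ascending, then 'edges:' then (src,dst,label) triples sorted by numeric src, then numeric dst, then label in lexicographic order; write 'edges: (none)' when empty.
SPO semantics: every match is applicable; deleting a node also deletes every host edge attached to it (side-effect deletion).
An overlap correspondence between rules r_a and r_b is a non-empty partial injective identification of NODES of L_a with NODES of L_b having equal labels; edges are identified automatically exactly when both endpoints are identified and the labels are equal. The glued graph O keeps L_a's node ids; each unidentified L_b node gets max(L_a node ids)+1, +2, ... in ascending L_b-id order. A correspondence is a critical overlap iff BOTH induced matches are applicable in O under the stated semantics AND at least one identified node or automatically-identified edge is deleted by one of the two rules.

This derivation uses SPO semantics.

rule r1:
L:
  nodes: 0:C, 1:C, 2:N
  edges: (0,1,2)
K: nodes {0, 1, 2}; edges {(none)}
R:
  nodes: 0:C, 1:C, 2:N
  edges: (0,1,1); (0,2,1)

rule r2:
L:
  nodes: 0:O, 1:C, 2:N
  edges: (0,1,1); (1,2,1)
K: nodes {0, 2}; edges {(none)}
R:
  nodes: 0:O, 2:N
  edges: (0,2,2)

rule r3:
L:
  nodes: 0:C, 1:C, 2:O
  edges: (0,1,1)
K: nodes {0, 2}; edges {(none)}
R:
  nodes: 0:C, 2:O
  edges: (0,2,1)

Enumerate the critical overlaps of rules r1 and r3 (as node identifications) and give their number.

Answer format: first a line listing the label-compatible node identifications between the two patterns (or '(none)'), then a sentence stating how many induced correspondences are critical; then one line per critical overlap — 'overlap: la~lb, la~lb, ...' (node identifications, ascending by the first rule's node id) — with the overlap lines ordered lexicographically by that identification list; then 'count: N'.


label-compatible node identifications between L(r1) and L(r3): 0~0, 0~1, 1~0, 1~1
4 of the induced correspondences are critical overlaps of r1 and r3.
overlap: 0~0, 1~1
overlap: 0~1
overlap: 0~1, 1~0
overlap: 1~1
count: 4


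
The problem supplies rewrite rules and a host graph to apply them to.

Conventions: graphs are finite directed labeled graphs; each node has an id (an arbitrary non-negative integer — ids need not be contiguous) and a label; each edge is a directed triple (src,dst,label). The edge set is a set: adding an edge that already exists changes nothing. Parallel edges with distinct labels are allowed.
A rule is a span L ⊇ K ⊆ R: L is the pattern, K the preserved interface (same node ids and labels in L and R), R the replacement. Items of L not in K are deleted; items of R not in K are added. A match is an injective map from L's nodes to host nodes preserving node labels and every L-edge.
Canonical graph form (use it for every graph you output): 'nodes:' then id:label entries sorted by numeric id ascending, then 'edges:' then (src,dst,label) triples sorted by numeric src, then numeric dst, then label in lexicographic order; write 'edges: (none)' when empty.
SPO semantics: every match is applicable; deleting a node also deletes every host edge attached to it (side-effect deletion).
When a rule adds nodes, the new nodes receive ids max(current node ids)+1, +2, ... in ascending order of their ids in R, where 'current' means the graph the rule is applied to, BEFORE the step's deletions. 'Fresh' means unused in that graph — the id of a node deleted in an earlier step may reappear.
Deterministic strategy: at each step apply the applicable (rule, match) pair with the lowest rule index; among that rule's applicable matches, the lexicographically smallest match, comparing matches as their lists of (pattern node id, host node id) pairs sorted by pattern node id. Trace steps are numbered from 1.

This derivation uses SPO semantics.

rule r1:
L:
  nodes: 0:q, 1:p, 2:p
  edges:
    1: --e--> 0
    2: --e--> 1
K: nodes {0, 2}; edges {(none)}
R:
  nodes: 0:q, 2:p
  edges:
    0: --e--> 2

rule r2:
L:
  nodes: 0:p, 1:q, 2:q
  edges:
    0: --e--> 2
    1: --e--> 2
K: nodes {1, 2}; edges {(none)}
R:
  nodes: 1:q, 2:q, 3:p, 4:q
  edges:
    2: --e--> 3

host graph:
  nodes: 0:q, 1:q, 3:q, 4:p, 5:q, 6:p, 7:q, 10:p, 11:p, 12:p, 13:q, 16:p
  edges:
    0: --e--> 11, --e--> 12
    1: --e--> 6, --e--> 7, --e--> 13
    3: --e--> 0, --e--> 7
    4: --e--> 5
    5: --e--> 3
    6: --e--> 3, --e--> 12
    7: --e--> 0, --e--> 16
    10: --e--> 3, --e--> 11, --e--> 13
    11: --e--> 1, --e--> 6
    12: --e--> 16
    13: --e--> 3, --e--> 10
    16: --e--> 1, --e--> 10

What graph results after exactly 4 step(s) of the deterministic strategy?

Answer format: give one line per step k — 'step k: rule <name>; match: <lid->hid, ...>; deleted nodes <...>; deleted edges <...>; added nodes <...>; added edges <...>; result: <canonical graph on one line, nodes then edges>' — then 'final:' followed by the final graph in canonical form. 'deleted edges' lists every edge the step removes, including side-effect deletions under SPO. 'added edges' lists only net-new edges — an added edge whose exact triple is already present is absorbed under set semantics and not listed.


step 1: rule r1; match: 0->1, 1->11, 2->10; deleted nodes 11; deleted edges (0,11,e); (10,11,e); (11,1,e); (11,6,e); added nodes (none); added edges (1,10,e); result: nodes: 0:q, 1:q, 3:q, 4:p, 5:q, 6:p, 7:q, 10:p, 12:p, 13:q, 16:p edges: (0,12,e); (1,6,e); (1,7,e); (1,10,e); (1,13,e); (3,0,e); (3,7,e); (4,5,e); (5,3,e); (6,3,e); (6,12,e); (7,0,e); (7,16,e); (10,3,e); (10,13,e); (12,16,e); (13,3,e); (13,10,e); (16,1,e); (16,10,e)
step 2: rule r1; match: 0->1, 1->16, 2->12; deleted nodes 16; deleted edges (7,16,e); (12,16,e); (16,1,e); (16,10,e); added nodes (none); added edges (1,12,e); result: nodes: 0:q, 1:q, 3:q, 4:p, 5:q, 6:p, 7:q, 10:p, 12:p, 13:q edges: (0,12,e); (1,6,e); (1,7,e); (1,10,e); (1,12,e); (1,13,e); (3,0,e); (3,7,e); (4,5,e); (5,3,e); (6,3,e); (6,12,e); (7,0,e); (10,3,e); (10,13,e); (13,3,e); (13,10,e)
step 3: rule r2; match: 0->6, 1->5, 2->3; deleted nodes 6; deleted edges (1,6,e); (5,3,e); (6,3,e); (6,12,e); added nodes 14, 15; added edges (3,14,e); result: nodes: 0:q, 1:q, 3:q, 4:p, 5:q, 7:q, 10:p, 12:p, 13:q, 14:p, 15:q edges: (0,12,e); (1,7,e); (1,10,e); (1,12,e); (1,13,e); (3,0,e); (3,7,e); (3,14,e); (4,5,e); (7,0,e); (10,3,e); (10,13,e); (13,3,e); (13,10,e)
step 4: rule r2; match: 0->10, 1->1, 2->13; deleted nodes 10; deleted edges (1,10,e); (1,13,e); (10,3,e); (10,13,e); (13,10,e); added nodes 16, 17; added edges (13,16,e); result: nodes: 0:q, 1:q, 3:q, 4:p, 5:q, 7:q, 12:p, 13:q, 14:p, 15:q, 16:p, 17:q edges: (0,12,e); (1,7,e); (1,12,e); (3,0,e); (3,7,e); (3,14,e); (4,5,e); (7,0,e); (13,3,e); (13,16,e)
final:
nodes: 0:q, 1:q, 3:q, 4:p, 5:q, 7:q, 12:p, 13:q, 14:p, 15:q, 16:p, 17:q
edges: (0,12,e); (1,7,e); (1,12,e); (3,0,e); (3,7,e); (3,14,e); (4,5,e); (7,0,e); (13,3,e); (13,16,e)


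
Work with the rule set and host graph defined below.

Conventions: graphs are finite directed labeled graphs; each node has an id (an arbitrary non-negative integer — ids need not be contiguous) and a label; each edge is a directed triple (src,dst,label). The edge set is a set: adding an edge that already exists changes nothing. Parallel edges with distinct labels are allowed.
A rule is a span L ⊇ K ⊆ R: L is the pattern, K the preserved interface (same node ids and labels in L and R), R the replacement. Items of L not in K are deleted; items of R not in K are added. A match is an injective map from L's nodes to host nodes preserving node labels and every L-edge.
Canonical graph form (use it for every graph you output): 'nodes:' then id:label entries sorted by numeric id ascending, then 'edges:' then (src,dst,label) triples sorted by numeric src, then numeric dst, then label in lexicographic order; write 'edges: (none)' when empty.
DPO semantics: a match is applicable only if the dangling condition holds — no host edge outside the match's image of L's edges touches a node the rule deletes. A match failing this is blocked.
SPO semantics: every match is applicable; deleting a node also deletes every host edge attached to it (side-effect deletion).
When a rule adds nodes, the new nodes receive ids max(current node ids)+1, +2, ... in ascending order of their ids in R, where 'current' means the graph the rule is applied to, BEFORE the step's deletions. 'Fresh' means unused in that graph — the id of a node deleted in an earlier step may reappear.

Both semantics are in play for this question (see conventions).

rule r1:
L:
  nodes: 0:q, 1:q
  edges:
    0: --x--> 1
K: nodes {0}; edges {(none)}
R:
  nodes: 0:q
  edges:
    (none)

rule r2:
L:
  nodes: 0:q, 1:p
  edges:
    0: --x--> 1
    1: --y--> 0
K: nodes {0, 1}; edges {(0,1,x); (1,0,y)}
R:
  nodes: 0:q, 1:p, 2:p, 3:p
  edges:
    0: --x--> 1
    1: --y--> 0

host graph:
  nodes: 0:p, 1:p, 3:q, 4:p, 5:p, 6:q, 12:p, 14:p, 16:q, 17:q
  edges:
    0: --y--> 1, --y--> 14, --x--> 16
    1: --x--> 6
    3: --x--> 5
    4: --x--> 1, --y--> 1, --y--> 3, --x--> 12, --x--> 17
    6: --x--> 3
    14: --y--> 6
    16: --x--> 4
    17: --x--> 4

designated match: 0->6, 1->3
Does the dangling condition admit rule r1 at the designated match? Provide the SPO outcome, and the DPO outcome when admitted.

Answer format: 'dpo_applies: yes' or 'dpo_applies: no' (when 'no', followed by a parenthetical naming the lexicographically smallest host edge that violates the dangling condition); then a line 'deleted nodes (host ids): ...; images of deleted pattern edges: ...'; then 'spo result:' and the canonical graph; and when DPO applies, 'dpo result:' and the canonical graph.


dpo_applies: no
(the rule deletes node 3, which keeps host edge (3,5,x) outside the match image — the dangling condition fails, DPO blocks; SPO proceeds and side-deletes such edges)
deleted nodes (host ids): 3; images of deleted pattern edges: (6,3,x)
spo result:
nodes: 0:p, 1:p, 4:p, 5:p, 6:q, 12:p, 14:p, 16:q, 17:q
edges: (0,1,y); (0,14,y); (0,16,x); (1,6,x); (4,1,x); (4,1,y); (4,12,x); (4,17,x); (14,6,y); (16,4,x); (17,4,x)
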